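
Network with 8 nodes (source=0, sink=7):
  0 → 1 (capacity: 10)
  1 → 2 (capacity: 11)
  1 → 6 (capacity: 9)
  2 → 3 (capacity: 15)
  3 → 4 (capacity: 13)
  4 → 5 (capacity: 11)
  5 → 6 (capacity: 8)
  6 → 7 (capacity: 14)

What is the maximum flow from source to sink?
Maximum flow = 10

Max flow: 10

Flow assignment:
  0 → 1: 10/10
  1 → 2: 1/11
  1 → 6: 9/9
  2 → 3: 1/15
  3 → 4: 1/13
  4 → 5: 1/11
  5 → 6: 1/8
  6 → 7: 10/14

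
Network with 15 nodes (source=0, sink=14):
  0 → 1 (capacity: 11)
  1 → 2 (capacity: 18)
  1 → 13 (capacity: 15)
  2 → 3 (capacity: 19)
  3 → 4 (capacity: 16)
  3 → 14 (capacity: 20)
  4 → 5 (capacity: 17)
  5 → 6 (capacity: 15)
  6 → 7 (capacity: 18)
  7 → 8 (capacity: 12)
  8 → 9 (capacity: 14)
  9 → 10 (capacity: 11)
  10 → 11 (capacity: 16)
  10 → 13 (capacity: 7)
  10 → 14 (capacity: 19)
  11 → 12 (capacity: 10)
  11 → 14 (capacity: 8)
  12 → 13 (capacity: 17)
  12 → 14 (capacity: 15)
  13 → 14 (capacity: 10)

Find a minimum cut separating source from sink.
Min cut value = 11, edges: (0,1)

Min cut value: 11
Partition: S = [0], T = [1, 2, 3, 4, 5, 6, 7, 8, 9, 10, 11, 12, 13, 14]
Cut edges: (0,1)

By max-flow min-cut theorem, max flow = min cut = 11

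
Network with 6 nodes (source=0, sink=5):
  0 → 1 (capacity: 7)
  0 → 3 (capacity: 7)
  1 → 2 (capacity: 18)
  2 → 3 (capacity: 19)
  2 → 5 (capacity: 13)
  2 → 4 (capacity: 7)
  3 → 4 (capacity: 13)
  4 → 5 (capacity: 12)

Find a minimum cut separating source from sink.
Min cut value = 14, edges: (0,1), (0,3)

Min cut value: 14
Partition: S = [0], T = [1, 2, 3, 4, 5]
Cut edges: (0,1), (0,3)

By max-flow min-cut theorem, max flow = min cut = 14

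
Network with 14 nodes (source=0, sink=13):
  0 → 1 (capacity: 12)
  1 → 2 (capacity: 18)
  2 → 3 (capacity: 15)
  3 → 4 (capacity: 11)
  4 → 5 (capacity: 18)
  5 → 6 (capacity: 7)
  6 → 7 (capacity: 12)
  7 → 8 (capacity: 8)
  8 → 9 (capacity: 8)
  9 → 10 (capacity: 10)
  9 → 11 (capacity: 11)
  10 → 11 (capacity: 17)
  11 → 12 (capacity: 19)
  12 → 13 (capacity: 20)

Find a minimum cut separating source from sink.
Min cut value = 7, edges: (5,6)

Min cut value: 7
Partition: S = [0, 1, 2, 3, 4, 5], T = [6, 7, 8, 9, 10, 11, 12, 13]
Cut edges: (5,6)

By max-flow min-cut theorem, max flow = min cut = 7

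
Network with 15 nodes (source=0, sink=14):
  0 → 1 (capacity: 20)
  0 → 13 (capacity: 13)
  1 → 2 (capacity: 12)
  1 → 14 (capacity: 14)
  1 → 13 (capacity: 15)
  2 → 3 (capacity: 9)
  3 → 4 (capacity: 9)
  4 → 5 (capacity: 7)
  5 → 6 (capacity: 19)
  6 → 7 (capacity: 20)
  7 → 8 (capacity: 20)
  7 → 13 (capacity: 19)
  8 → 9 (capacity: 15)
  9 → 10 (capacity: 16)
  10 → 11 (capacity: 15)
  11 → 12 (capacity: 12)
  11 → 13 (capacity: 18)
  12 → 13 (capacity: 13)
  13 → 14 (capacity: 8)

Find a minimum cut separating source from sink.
Min cut value = 22, edges: (1,14), (13,14)

Min cut value: 22
Partition: S = [0, 1, 2, 3, 4, 5, 6, 7, 8, 9, 10, 11, 12, 13], T = [14]
Cut edges: (1,14), (13,14)

By max-flow min-cut theorem, max flow = min cut = 22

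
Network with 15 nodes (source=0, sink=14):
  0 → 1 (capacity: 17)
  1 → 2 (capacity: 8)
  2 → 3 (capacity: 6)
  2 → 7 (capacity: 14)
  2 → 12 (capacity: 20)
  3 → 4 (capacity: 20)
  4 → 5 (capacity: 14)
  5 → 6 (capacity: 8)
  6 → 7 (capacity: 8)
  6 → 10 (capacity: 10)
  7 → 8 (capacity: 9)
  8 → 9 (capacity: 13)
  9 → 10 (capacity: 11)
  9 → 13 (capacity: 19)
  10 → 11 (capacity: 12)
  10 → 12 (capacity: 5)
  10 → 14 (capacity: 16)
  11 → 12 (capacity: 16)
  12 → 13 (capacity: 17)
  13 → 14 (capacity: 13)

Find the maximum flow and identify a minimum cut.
Max flow = 8, Min cut edges: (1,2)

Maximum flow: 8
Minimum cut: (1,2)
Partition: S = [0, 1], T = [2, 3, 4, 5, 6, 7, 8, 9, 10, 11, 12, 13, 14]

Max-flow min-cut theorem verified: both equal 8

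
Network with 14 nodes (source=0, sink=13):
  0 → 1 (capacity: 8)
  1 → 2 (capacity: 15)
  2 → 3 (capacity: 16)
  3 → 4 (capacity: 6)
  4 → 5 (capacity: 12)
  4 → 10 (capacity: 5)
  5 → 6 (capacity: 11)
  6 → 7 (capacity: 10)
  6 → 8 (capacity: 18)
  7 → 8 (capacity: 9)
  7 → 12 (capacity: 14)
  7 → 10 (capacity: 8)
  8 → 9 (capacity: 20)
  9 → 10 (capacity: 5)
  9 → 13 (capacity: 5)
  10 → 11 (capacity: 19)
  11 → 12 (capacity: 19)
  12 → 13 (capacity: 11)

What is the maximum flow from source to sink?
Maximum flow = 6

Max flow: 6

Flow assignment:
  0 → 1: 6/8
  1 → 2: 6/15
  2 → 3: 6/16
  3 → 4: 6/6
  4 → 5: 1/12
  4 → 10: 5/5
  5 → 6: 1/11
  6 → 7: 1/10
  7 → 12: 1/14
  10 → 11: 5/19
  11 → 12: 5/19
  12 → 13: 6/11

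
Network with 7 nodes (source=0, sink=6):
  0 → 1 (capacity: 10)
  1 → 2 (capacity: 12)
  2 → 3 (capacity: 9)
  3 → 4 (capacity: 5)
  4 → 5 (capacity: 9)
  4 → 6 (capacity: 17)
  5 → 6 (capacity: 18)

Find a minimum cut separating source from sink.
Min cut value = 5, edges: (3,4)

Min cut value: 5
Partition: S = [0, 1, 2, 3], T = [4, 5, 6]
Cut edges: (3,4)

By max-flow min-cut theorem, max flow = min cut = 5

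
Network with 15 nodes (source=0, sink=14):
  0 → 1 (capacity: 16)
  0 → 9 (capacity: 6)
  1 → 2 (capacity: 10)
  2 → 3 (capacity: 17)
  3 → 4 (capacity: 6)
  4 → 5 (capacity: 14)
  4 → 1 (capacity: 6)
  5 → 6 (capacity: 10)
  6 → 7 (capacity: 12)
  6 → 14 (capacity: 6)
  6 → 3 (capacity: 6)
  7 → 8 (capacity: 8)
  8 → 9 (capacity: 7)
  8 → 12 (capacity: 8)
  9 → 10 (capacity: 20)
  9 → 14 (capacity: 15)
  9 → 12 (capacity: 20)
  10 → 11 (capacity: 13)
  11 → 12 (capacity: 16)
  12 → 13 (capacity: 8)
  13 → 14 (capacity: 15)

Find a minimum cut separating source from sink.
Min cut value = 12, edges: (0,9), (3,4)

Min cut value: 12
Partition: S = [0, 1, 2, 3], T = [4, 5, 6, 7, 8, 9, 10, 11, 12, 13, 14]
Cut edges: (0,9), (3,4)

By max-flow min-cut theorem, max flow = min cut = 12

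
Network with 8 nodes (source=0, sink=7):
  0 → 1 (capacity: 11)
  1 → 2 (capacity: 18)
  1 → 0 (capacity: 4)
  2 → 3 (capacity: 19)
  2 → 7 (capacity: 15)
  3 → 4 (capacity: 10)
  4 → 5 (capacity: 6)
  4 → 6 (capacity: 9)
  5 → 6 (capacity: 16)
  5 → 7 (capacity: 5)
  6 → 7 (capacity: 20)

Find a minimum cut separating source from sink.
Min cut value = 11, edges: (0,1)

Min cut value: 11
Partition: S = [0], T = [1, 2, 3, 4, 5, 6, 7]
Cut edges: (0,1)

By max-flow min-cut theorem, max flow = min cut = 11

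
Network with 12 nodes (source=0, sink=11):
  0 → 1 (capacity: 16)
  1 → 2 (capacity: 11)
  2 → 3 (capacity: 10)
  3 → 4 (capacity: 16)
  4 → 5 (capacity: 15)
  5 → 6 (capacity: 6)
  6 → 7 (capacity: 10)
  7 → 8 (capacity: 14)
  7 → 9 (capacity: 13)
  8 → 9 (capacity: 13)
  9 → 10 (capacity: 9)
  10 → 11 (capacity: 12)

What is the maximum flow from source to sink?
Maximum flow = 6

Max flow: 6

Flow assignment:
  0 → 1: 6/16
  1 → 2: 6/11
  2 → 3: 6/10
  3 → 4: 6/16
  4 → 5: 6/15
  5 → 6: 6/6
  6 → 7: 6/10
  7 → 9: 6/13
  9 → 10: 6/9
  10 → 11: 6/12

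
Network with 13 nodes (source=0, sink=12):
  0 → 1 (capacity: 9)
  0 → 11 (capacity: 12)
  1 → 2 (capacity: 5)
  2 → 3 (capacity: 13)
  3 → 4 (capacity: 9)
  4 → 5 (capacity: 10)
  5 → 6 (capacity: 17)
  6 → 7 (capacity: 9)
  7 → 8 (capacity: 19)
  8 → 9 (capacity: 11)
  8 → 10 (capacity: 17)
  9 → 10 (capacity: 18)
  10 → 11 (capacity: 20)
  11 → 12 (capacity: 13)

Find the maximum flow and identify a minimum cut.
Max flow = 13, Min cut edges: (11,12)

Maximum flow: 13
Minimum cut: (11,12)
Partition: S = [0, 1, 2, 3, 4, 5, 6, 7, 8, 9, 10, 11], T = [12]

Max-flow min-cut theorem verified: both equal 13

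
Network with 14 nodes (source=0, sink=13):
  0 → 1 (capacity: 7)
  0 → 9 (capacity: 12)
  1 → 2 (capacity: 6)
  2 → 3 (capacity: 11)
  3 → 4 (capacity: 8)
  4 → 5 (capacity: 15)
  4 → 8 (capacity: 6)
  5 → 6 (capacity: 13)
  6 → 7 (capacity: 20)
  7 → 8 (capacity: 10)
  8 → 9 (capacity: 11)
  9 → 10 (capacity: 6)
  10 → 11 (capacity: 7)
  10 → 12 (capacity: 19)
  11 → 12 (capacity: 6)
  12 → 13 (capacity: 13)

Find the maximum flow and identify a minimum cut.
Max flow = 6, Min cut edges: (9,10)

Maximum flow: 6
Minimum cut: (9,10)
Partition: S = [0, 1, 2, 3, 4, 5, 6, 7, 8, 9], T = [10, 11, 12, 13]

Max-flow min-cut theorem verified: both equal 6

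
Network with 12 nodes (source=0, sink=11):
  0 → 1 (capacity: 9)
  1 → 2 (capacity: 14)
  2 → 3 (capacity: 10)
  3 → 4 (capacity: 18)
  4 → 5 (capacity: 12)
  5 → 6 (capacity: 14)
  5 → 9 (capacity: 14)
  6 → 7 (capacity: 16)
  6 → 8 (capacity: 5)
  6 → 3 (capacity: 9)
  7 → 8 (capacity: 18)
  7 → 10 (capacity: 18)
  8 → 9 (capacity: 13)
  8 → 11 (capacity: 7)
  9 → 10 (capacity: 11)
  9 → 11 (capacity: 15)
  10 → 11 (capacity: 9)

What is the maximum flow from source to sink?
Maximum flow = 9

Max flow: 9

Flow assignment:
  0 → 1: 9/9
  1 → 2: 9/14
  2 → 3: 9/10
  3 → 4: 9/18
  4 → 5: 9/12
  5 → 9: 9/14
  9 → 11: 9/15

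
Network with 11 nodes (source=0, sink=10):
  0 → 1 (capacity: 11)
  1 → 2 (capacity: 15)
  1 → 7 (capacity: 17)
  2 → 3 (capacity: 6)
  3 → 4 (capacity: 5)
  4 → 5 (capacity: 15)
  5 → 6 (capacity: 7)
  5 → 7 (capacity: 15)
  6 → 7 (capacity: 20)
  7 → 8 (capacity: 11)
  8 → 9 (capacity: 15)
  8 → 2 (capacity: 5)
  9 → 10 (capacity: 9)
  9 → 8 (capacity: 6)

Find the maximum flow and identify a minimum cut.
Max flow = 9, Min cut edges: (9,10)

Maximum flow: 9
Minimum cut: (9,10)
Partition: S = [0, 1, 2, 3, 4, 5, 6, 7, 8, 9], T = [10]

Max-flow min-cut theorem verified: both equal 9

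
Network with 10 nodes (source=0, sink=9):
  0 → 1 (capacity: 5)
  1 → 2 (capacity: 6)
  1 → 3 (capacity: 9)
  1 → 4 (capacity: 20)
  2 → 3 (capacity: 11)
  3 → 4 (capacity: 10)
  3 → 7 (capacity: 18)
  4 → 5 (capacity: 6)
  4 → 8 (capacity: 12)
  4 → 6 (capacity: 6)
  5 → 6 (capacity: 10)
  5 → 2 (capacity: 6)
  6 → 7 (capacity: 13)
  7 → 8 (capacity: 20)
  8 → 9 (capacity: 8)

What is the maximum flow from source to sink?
Maximum flow = 5

Max flow: 5

Flow assignment:
  0 → 1: 5/5
  1 → 4: 5/20
  4 → 8: 5/12
  8 → 9: 5/8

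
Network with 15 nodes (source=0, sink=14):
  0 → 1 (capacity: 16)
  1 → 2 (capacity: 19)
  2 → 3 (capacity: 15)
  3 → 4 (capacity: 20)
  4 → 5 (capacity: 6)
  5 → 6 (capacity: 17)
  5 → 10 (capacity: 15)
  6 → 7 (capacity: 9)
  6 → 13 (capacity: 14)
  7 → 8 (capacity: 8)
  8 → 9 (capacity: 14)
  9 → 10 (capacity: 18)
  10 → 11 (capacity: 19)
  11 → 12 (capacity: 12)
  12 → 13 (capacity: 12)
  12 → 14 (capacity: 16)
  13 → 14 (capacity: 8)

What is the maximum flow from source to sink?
Maximum flow = 6

Max flow: 6

Flow assignment:
  0 → 1: 6/16
  1 → 2: 6/19
  2 → 3: 6/15
  3 → 4: 6/20
  4 → 5: 6/6
  5 → 6: 6/17
  6 → 13: 6/14
  13 → 14: 6/8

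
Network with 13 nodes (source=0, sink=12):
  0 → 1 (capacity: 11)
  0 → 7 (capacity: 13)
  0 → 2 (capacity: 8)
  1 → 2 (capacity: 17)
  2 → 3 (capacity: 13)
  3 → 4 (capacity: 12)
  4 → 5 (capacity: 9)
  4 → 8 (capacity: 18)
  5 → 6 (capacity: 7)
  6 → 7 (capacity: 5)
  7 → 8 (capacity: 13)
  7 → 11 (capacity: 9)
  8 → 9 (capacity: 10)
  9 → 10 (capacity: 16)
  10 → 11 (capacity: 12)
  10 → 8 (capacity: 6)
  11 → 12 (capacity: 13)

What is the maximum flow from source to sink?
Maximum flow = 13

Max flow: 13

Flow assignment:
  0 → 1: 5/11
  0 → 7: 1/13
  0 → 2: 7/8
  1 → 2: 5/17
  2 → 3: 12/13
  3 → 4: 12/12
  4 → 5: 5/9
  4 → 8: 7/18
  5 → 6: 5/7
  6 → 7: 5/5
  7 → 8: 3/13
  7 → 11: 3/9
  8 → 9: 10/10
  9 → 10: 10/16
  10 → 11: 10/12
  11 → 12: 13/13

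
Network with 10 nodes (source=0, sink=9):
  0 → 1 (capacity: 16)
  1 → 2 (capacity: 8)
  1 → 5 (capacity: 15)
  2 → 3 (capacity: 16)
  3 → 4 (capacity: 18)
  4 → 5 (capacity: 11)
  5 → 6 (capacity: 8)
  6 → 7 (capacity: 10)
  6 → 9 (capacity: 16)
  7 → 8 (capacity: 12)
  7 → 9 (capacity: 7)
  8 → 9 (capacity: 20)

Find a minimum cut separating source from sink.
Min cut value = 8, edges: (5,6)

Min cut value: 8
Partition: S = [0, 1, 2, 3, 4, 5], T = [6, 7, 8, 9]
Cut edges: (5,6)

By max-flow min-cut theorem, max flow = min cut = 8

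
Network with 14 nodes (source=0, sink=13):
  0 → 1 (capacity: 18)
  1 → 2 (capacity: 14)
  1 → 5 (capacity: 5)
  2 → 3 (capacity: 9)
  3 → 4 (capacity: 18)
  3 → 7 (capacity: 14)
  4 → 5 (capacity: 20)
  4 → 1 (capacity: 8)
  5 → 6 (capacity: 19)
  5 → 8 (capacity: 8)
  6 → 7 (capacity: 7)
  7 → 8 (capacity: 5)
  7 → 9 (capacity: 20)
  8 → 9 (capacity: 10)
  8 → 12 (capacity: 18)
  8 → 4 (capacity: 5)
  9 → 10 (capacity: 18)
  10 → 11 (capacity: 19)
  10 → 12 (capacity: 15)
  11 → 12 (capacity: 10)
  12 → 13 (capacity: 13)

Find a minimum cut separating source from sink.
Min cut value = 13, edges: (12,13)

Min cut value: 13
Partition: S = [0, 1, 2, 3, 4, 5, 6, 7, 8, 9, 10, 11, 12], T = [13]
Cut edges: (12,13)

By max-flow min-cut theorem, max flow = min cut = 13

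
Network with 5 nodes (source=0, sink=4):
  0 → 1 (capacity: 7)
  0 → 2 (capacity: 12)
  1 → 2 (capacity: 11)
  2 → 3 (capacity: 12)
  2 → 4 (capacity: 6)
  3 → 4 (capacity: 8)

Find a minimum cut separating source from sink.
Min cut value = 14, edges: (2,4), (3,4)

Min cut value: 14
Partition: S = [0, 1, 2, 3], T = [4]
Cut edges: (2,4), (3,4)

By max-flow min-cut theorem, max flow = min cut = 14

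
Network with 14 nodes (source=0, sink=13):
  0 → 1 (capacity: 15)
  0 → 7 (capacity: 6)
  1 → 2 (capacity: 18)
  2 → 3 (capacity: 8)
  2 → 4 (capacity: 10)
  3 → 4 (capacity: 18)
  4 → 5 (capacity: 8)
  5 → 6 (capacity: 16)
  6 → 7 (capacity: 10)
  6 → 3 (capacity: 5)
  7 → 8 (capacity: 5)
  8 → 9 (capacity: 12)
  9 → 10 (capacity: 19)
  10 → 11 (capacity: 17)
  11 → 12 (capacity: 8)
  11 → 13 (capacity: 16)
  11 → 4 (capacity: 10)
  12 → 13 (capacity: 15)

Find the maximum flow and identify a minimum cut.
Max flow = 5, Min cut edges: (7,8)

Maximum flow: 5
Minimum cut: (7,8)
Partition: S = [0, 1, 2, 3, 4, 5, 6, 7], T = [8, 9, 10, 11, 12, 13]

Max-flow min-cut theorem verified: both equal 5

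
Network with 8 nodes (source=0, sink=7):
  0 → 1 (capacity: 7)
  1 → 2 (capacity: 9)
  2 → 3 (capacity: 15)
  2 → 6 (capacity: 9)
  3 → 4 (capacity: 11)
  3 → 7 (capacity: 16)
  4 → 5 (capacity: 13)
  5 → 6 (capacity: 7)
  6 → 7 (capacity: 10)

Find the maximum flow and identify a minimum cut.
Max flow = 7, Min cut edges: (0,1)

Maximum flow: 7
Minimum cut: (0,1)
Partition: S = [0], T = [1, 2, 3, 4, 5, 6, 7]

Max-flow min-cut theorem verified: both equal 7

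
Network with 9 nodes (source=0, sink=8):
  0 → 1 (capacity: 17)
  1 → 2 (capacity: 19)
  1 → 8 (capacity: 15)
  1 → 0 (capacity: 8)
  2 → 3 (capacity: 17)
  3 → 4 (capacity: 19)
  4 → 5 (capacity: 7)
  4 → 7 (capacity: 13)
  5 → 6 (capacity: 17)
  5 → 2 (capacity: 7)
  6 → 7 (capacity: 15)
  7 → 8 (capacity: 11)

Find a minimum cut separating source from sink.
Min cut value = 17, edges: (0,1)

Min cut value: 17
Partition: S = [0], T = [1, 2, 3, 4, 5, 6, 7, 8]
Cut edges: (0,1)

By max-flow min-cut theorem, max flow = min cut = 17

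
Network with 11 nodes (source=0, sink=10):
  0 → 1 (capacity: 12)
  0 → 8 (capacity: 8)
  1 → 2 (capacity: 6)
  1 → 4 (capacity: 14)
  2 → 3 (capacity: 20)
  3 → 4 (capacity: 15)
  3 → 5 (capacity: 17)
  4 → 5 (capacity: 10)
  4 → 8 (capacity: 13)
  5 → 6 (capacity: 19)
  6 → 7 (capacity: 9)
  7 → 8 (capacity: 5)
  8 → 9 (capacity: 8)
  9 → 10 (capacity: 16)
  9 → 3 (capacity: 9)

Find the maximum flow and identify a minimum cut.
Max flow = 8, Min cut edges: (8,9)

Maximum flow: 8
Minimum cut: (8,9)
Partition: S = [0, 1, 2, 3, 4, 5, 6, 7, 8], T = [9, 10]

Max-flow min-cut theorem verified: both equal 8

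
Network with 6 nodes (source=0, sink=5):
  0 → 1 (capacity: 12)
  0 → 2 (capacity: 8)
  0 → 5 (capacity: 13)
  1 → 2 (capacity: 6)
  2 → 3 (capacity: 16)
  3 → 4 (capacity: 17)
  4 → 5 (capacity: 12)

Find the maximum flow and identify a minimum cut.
Max flow = 25, Min cut edges: (0,5), (4,5)

Maximum flow: 25
Minimum cut: (0,5), (4,5)
Partition: S = [0, 1, 2, 3, 4], T = [5]

Max-flow min-cut theorem verified: both equal 25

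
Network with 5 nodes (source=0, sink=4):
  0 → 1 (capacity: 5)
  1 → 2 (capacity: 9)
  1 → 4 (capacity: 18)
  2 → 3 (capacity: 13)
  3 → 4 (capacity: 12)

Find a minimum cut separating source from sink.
Min cut value = 5, edges: (0,1)

Min cut value: 5
Partition: S = [0], T = [1, 2, 3, 4]
Cut edges: (0,1)

By max-flow min-cut theorem, max flow = min cut = 5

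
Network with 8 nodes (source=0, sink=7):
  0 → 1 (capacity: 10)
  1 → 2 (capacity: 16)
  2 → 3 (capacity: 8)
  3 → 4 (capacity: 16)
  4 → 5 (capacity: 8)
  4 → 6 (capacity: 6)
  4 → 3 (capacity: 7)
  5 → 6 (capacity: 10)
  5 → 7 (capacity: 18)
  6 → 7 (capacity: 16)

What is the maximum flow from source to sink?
Maximum flow = 8

Max flow: 8

Flow assignment:
  0 → 1: 8/10
  1 → 2: 8/16
  2 → 3: 8/8
  3 → 4: 8/16
  4 → 5: 8/8
  5 → 7: 8/18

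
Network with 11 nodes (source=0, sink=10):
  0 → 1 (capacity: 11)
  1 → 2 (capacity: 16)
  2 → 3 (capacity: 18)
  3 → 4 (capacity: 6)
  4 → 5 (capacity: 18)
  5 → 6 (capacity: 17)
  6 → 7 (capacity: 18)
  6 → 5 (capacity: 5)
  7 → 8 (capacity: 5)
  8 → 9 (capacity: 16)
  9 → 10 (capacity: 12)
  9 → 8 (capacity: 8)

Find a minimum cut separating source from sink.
Min cut value = 5, edges: (7,8)

Min cut value: 5
Partition: S = [0, 1, 2, 3, 4, 5, 6, 7], T = [8, 9, 10]
Cut edges: (7,8)

By max-flow min-cut theorem, max flow = min cut = 5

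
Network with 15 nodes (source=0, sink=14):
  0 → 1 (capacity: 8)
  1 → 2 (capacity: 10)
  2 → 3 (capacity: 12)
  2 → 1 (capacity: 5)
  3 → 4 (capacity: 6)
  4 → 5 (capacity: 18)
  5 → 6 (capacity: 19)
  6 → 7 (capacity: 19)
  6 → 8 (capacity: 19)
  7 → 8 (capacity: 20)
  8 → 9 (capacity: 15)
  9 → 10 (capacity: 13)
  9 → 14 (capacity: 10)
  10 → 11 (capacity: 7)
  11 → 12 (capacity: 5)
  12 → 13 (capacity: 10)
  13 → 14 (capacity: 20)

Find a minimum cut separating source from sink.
Min cut value = 6, edges: (3,4)

Min cut value: 6
Partition: S = [0, 1, 2, 3], T = [4, 5, 6, 7, 8, 9, 10, 11, 12, 13, 14]
Cut edges: (3,4)

By max-flow min-cut theorem, max flow = min cut = 6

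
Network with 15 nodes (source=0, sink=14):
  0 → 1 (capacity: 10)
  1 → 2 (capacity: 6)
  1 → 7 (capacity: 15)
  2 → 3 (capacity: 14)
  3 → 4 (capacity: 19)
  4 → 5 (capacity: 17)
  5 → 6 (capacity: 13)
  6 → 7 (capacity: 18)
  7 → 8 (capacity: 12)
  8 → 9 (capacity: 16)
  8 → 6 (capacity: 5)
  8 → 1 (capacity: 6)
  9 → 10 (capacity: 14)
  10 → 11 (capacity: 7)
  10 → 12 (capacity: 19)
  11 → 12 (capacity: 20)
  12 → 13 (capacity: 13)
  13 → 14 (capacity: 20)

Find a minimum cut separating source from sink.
Min cut value = 10, edges: (0,1)

Min cut value: 10
Partition: S = [0], T = [1, 2, 3, 4, 5, 6, 7, 8, 9, 10, 11, 12, 13, 14]
Cut edges: (0,1)

By max-flow min-cut theorem, max flow = min cut = 10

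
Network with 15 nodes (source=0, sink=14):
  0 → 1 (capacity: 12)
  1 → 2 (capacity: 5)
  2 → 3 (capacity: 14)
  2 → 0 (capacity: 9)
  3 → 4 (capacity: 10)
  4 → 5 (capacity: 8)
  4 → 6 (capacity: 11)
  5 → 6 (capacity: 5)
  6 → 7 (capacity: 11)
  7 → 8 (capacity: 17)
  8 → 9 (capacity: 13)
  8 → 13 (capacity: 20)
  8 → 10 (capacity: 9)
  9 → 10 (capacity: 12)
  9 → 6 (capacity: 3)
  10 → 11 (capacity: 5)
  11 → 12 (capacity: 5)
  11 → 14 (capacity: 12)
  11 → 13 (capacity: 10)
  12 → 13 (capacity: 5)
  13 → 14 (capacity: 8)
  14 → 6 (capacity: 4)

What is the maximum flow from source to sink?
Maximum flow = 5

Max flow: 5

Flow assignment:
  0 → 1: 5/12
  1 → 2: 5/5
  2 → 3: 5/14
  3 → 4: 5/10
  4 → 6: 5/11
  6 → 7: 5/11
  7 → 8: 5/17
  8 → 13: 5/20
  13 → 14: 5/8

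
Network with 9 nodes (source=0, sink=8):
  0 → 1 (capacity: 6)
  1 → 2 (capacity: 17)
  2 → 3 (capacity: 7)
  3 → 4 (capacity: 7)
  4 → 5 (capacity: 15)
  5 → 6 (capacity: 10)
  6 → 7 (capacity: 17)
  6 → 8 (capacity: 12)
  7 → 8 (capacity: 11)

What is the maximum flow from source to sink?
Maximum flow = 6

Max flow: 6

Flow assignment:
  0 → 1: 6/6
  1 → 2: 6/17
  2 → 3: 6/7
  3 → 4: 6/7
  4 → 5: 6/15
  5 → 6: 6/10
  6 → 8: 6/12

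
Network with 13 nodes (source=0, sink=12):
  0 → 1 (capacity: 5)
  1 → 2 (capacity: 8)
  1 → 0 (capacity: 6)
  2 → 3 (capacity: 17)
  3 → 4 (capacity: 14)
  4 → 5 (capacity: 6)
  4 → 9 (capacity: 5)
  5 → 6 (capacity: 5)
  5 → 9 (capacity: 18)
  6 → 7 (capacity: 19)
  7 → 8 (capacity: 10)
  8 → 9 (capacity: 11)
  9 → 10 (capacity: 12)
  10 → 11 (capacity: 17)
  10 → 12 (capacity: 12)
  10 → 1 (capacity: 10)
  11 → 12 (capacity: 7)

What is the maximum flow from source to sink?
Maximum flow = 5

Max flow: 5

Flow assignment:
  0 → 1: 5/5
  1 → 2: 5/8
  2 → 3: 5/17
  3 → 4: 5/14
  4 → 9: 5/5
  9 → 10: 5/12
  10 → 12: 5/12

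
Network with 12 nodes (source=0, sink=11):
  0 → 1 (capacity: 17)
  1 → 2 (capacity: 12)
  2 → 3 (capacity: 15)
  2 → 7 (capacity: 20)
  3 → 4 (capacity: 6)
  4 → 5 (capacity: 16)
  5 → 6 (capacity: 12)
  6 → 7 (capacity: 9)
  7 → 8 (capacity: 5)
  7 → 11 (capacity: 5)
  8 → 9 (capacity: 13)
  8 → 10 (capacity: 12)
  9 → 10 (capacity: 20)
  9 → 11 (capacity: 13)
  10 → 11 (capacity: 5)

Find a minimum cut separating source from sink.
Min cut value = 10, edges: (7,8), (7,11)

Min cut value: 10
Partition: S = [0, 1, 2, 3, 4, 5, 6, 7], T = [8, 9, 10, 11]
Cut edges: (7,8), (7,11)

By max-flow min-cut theorem, max flow = min cut = 10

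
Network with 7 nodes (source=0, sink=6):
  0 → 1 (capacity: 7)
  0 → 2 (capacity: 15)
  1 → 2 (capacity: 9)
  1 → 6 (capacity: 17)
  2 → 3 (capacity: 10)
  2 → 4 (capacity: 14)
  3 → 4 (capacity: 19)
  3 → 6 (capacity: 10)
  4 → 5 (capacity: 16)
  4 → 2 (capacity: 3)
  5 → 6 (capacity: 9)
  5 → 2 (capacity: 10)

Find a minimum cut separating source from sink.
Min cut value = 22, edges: (0,1), (0,2)

Min cut value: 22
Partition: S = [0], T = [1, 2, 3, 4, 5, 6]
Cut edges: (0,1), (0,2)

By max-flow min-cut theorem, max flow = min cut = 22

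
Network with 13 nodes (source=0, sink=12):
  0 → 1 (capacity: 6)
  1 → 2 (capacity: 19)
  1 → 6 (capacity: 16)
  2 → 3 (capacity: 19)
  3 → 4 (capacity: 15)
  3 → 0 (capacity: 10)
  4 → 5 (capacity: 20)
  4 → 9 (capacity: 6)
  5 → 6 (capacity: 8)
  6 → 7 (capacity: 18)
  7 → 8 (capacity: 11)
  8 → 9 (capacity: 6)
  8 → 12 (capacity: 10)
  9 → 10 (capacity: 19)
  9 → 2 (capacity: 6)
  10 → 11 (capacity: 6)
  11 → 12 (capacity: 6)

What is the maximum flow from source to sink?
Maximum flow = 6

Max flow: 6

Flow assignment:
  0 → 1: 6/6
  1 → 6: 6/16
  6 → 7: 6/18
  7 → 8: 6/11
  8 → 12: 6/10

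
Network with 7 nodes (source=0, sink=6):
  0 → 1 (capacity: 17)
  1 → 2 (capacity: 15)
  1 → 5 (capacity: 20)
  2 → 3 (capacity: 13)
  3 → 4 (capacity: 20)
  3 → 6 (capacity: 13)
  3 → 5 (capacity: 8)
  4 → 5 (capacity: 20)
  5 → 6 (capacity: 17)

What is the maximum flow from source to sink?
Maximum flow = 17

Max flow: 17

Flow assignment:
  0 → 1: 17/17
  1 → 5: 17/20
  5 → 6: 17/17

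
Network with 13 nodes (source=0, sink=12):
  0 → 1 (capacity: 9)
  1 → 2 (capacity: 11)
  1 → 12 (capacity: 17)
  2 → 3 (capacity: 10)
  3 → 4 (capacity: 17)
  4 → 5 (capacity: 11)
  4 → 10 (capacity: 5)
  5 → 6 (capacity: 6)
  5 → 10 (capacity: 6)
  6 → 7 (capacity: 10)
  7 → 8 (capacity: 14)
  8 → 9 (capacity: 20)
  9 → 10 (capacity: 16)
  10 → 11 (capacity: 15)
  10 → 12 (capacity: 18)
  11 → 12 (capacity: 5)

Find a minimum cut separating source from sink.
Min cut value = 9, edges: (0,1)

Min cut value: 9
Partition: S = [0], T = [1, 2, 3, 4, 5, 6, 7, 8, 9, 10, 11, 12]
Cut edges: (0,1)

By max-flow min-cut theorem, max flow = min cut = 9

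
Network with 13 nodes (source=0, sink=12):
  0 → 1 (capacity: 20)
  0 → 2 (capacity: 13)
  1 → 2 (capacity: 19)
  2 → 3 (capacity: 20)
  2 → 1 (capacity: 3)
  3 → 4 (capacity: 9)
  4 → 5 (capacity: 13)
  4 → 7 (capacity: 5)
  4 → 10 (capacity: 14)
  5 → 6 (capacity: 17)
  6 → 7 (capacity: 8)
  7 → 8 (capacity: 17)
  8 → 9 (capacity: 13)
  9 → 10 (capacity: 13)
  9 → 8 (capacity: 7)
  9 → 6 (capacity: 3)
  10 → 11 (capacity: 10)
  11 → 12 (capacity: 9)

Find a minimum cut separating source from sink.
Min cut value = 9, edges: (11,12)

Min cut value: 9
Partition: S = [0, 1, 2, 3, 4, 5, 6, 7, 8, 9, 10, 11], T = [12]
Cut edges: (11,12)

By max-flow min-cut theorem, max flow = min cut = 9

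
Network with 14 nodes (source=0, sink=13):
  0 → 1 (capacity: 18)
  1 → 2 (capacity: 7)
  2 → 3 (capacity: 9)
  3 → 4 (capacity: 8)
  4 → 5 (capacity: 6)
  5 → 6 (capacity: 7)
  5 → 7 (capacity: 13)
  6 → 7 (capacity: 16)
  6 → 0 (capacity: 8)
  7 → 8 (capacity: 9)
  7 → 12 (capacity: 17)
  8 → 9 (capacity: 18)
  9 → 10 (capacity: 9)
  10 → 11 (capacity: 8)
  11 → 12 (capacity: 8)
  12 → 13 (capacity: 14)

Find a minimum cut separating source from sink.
Min cut value = 6, edges: (4,5)

Min cut value: 6
Partition: S = [0, 1, 2, 3, 4], T = [5, 6, 7, 8, 9, 10, 11, 12, 13]
Cut edges: (4,5)

By max-flow min-cut theorem, max flow = min cut = 6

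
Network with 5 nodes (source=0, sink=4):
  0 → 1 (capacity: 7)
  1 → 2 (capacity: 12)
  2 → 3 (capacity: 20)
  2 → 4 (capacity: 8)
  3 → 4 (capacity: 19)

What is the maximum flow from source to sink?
Maximum flow = 7

Max flow: 7

Flow assignment:
  0 → 1: 7/7
  1 → 2: 7/12
  2 → 4: 7/8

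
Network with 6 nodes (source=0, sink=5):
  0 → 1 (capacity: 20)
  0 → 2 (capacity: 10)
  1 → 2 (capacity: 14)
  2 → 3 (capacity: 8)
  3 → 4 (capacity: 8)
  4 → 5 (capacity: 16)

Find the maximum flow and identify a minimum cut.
Max flow = 8, Min cut edges: (3,4)

Maximum flow: 8
Minimum cut: (3,4)
Partition: S = [0, 1, 2, 3], T = [4, 5]

Max-flow min-cut theorem verified: both equal 8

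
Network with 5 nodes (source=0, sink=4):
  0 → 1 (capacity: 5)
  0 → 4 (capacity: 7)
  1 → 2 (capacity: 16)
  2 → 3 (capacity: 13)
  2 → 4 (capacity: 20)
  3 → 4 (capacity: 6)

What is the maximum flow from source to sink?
Maximum flow = 12

Max flow: 12

Flow assignment:
  0 → 1: 5/5
  0 → 4: 7/7
  1 → 2: 5/16
  2 → 4: 5/20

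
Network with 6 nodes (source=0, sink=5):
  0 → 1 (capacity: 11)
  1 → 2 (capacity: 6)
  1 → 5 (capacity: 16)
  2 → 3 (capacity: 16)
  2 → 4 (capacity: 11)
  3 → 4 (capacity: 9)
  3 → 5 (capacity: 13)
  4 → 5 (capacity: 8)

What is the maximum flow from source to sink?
Maximum flow = 11

Max flow: 11

Flow assignment:
  0 → 1: 11/11
  1 → 5: 11/16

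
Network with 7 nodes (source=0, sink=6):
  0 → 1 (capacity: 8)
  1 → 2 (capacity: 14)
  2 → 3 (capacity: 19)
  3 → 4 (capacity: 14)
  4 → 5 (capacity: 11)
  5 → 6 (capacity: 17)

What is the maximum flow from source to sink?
Maximum flow = 8

Max flow: 8

Flow assignment:
  0 → 1: 8/8
  1 → 2: 8/14
  2 → 3: 8/19
  3 → 4: 8/14
  4 → 5: 8/11
  5 → 6: 8/17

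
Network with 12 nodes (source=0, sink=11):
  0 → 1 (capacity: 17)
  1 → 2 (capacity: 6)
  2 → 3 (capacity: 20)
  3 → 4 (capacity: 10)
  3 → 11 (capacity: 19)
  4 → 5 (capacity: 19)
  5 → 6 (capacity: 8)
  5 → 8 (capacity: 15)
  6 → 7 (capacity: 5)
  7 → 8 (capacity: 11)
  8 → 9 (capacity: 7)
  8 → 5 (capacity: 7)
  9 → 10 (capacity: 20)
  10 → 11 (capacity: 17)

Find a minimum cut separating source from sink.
Min cut value = 6, edges: (1,2)

Min cut value: 6
Partition: S = [0, 1], T = [2, 3, 4, 5, 6, 7, 8, 9, 10, 11]
Cut edges: (1,2)

By max-flow min-cut theorem, max flow = min cut = 6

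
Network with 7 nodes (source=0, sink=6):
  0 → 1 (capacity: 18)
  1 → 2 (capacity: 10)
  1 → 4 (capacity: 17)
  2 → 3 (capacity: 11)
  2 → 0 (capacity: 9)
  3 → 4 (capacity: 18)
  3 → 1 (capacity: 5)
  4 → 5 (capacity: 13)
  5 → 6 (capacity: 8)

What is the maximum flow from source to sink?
Maximum flow = 8

Max flow: 8

Flow assignment:
  0 → 1: 8/18
  1 → 2: 1/10
  1 → 4: 8/17
  2 → 3: 1/11
  3 → 1: 1/5
  4 → 5: 8/13
  5 → 6: 8/8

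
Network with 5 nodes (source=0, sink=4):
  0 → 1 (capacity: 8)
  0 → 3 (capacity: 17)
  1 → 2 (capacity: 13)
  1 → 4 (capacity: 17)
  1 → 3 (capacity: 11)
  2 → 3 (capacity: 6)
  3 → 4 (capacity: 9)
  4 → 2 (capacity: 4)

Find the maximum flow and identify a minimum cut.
Max flow = 17, Min cut edges: (0,1), (3,4)

Maximum flow: 17
Minimum cut: (0,1), (3,4)
Partition: S = [0, 2, 3], T = [1, 4]

Max-flow min-cut theorem verified: both equal 17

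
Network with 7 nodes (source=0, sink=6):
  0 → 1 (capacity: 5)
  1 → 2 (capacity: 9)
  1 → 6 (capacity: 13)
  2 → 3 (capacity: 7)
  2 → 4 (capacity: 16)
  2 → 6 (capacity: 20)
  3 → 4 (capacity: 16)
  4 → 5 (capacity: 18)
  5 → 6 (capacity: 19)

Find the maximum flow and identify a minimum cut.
Max flow = 5, Min cut edges: (0,1)

Maximum flow: 5
Minimum cut: (0,1)
Partition: S = [0], T = [1, 2, 3, 4, 5, 6]

Max-flow min-cut theorem verified: both equal 5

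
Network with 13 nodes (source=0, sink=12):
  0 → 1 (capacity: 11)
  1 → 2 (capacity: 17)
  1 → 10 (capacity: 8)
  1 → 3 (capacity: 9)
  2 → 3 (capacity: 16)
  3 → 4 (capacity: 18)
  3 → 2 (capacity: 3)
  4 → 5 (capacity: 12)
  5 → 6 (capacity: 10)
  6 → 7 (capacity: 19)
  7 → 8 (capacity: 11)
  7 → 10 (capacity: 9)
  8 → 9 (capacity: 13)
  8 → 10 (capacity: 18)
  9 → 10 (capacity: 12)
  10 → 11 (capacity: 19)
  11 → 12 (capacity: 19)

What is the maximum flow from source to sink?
Maximum flow = 11

Max flow: 11

Flow assignment:
  0 → 1: 11/11
  1 → 10: 8/8
  1 → 3: 3/9
  3 → 4: 3/18
  4 → 5: 3/12
  5 → 6: 3/10
  6 → 7: 3/19
  7 → 10: 3/9
  10 → 11: 11/19
  11 → 12: 11/19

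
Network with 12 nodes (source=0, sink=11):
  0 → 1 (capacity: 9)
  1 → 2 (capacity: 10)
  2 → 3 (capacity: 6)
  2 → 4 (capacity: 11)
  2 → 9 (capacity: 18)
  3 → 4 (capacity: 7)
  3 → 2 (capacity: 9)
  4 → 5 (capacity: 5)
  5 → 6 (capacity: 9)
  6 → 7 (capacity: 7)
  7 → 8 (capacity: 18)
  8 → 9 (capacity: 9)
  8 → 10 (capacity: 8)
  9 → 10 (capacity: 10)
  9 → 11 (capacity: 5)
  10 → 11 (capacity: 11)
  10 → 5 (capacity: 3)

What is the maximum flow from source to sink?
Maximum flow = 9

Max flow: 9

Flow assignment:
  0 → 1: 9/9
  1 → 2: 9/10
  2 → 9: 9/18
  9 → 10: 4/10
  9 → 11: 5/5
  10 → 11: 4/11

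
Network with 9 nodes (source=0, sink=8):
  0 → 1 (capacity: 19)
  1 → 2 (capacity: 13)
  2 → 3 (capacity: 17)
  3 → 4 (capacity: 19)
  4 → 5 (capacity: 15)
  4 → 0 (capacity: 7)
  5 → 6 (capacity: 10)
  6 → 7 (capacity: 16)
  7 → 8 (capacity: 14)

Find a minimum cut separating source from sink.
Min cut value = 10, edges: (5,6)

Min cut value: 10
Partition: S = [0, 1, 2, 3, 4, 5], T = [6, 7, 8]
Cut edges: (5,6)

By max-flow min-cut theorem, max flow = min cut = 10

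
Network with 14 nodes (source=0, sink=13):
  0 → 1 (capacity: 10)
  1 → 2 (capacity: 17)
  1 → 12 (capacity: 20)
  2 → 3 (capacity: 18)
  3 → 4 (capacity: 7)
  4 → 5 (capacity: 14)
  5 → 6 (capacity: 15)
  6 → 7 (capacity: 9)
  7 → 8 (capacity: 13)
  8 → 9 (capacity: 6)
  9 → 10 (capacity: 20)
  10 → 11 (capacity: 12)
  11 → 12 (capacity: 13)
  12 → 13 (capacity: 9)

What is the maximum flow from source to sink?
Maximum flow = 9

Max flow: 9

Flow assignment:
  0 → 1: 9/10
  1 → 12: 9/20
  12 → 13: 9/9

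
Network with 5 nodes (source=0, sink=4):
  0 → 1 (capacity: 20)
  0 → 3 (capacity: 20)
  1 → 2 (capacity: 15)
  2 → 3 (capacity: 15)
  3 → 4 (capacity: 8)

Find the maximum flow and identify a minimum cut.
Max flow = 8, Min cut edges: (3,4)

Maximum flow: 8
Minimum cut: (3,4)
Partition: S = [0, 1, 2, 3], T = [4]

Max-flow min-cut theorem verified: both equal 8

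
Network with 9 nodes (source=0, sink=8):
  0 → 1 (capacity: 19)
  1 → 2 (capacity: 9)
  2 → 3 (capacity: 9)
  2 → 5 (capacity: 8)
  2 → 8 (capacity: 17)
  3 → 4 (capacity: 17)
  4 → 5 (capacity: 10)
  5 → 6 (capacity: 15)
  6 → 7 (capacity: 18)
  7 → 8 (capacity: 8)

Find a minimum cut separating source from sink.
Min cut value = 9, edges: (1,2)

Min cut value: 9
Partition: S = [0, 1], T = [2, 3, 4, 5, 6, 7, 8]
Cut edges: (1,2)

By max-flow min-cut theorem, max flow = min cut = 9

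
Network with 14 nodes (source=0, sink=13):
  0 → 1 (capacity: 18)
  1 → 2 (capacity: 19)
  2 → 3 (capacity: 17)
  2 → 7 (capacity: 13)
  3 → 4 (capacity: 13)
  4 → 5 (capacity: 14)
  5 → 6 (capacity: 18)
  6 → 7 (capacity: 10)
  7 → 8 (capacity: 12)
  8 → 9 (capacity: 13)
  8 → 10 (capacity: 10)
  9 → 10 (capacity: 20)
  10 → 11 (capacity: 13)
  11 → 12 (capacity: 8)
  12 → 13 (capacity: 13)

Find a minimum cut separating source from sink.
Min cut value = 8, edges: (11,12)

Min cut value: 8
Partition: S = [0, 1, 2, 3, 4, 5, 6, 7, 8, 9, 10, 11], T = [12, 13]
Cut edges: (11,12)

By max-flow min-cut theorem, max flow = min cut = 8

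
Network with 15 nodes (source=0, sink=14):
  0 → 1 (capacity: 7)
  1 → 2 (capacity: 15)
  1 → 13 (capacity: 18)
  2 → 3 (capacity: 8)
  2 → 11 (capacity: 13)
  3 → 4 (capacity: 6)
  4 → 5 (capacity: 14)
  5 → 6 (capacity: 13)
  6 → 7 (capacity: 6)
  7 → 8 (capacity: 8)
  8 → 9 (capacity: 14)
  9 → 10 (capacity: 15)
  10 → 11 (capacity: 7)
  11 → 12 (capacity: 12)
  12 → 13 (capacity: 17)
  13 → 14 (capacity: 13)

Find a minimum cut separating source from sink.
Min cut value = 7, edges: (0,1)

Min cut value: 7
Partition: S = [0], T = [1, 2, 3, 4, 5, 6, 7, 8, 9, 10, 11, 12, 13, 14]
Cut edges: (0,1)

By max-flow min-cut theorem, max flow = min cut = 7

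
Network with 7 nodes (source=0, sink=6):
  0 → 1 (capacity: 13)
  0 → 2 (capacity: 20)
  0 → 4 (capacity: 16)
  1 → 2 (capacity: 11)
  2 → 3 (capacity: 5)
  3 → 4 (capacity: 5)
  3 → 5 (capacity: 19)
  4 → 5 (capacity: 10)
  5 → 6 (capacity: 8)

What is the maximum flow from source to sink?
Maximum flow = 8

Max flow: 8

Flow assignment:
  0 → 4: 8/16
  4 → 5: 8/10
  5 → 6: 8/8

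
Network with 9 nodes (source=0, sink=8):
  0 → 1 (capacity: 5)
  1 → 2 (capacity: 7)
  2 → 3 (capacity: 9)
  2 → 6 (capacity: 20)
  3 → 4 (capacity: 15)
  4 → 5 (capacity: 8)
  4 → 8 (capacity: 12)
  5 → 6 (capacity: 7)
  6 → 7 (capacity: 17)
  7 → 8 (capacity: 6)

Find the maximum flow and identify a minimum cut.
Max flow = 5, Min cut edges: (0,1)

Maximum flow: 5
Minimum cut: (0,1)
Partition: S = [0], T = [1, 2, 3, 4, 5, 6, 7, 8]

Max-flow min-cut theorem verified: both equal 5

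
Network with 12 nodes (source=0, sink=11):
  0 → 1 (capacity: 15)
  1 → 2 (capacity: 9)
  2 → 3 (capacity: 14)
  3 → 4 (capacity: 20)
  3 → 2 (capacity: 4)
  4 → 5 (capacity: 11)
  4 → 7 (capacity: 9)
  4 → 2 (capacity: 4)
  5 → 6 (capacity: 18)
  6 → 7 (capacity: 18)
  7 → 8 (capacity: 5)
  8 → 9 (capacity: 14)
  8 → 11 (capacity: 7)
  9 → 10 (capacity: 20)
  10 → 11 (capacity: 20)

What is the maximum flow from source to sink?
Maximum flow = 5

Max flow: 5

Flow assignment:
  0 → 1: 5/15
  1 → 2: 5/9
  2 → 3: 9/14
  3 → 4: 9/20
  4 → 7: 5/9
  4 → 2: 4/4
  7 → 8: 5/5
  8 → 11: 5/7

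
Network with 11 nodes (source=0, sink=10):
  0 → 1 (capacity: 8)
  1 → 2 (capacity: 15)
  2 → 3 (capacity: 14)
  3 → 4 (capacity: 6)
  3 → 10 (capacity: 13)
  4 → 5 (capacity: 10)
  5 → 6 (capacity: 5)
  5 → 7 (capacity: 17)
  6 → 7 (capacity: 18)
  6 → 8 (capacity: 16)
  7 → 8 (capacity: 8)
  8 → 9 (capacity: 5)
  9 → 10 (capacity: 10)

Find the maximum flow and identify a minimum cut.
Max flow = 8, Min cut edges: (0,1)

Maximum flow: 8
Minimum cut: (0,1)
Partition: S = [0], T = [1, 2, 3, 4, 5, 6, 7, 8, 9, 10]

Max-flow min-cut theorem verified: both equal 8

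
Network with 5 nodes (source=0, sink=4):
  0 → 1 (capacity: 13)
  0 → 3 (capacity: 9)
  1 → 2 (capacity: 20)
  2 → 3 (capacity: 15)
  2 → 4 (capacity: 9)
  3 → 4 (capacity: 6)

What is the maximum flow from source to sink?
Maximum flow = 15

Max flow: 15

Flow assignment:
  0 → 1: 13/13
  0 → 3: 2/9
  1 → 2: 13/20
  2 → 3: 4/15
  2 → 4: 9/9
  3 → 4: 6/6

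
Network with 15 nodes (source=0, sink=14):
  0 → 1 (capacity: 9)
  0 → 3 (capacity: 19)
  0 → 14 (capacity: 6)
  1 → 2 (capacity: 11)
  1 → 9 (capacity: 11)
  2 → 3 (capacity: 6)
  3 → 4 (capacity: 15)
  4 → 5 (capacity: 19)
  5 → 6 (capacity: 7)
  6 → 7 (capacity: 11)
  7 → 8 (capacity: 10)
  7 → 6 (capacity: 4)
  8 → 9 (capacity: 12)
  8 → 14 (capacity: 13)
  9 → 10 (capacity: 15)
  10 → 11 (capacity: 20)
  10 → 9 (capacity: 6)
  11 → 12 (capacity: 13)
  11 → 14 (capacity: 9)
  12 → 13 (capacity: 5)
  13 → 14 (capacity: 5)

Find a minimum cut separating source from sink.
Min cut value = 22, edges: (0,1), (0,14), (5,6)

Min cut value: 22
Partition: S = [0, 2, 3, 4, 5], T = [1, 6, 7, 8, 9, 10, 11, 12, 13, 14]
Cut edges: (0,1), (0,14), (5,6)

By max-flow min-cut theorem, max flow = min cut = 22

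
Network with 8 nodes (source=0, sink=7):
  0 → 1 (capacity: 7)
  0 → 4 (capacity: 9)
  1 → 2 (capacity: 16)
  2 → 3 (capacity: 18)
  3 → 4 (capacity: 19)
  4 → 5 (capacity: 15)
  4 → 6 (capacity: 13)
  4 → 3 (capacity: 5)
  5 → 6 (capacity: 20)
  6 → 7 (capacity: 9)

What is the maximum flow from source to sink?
Maximum flow = 9

Max flow: 9

Flow assignment:
  0 → 1: 7/7
  0 → 4: 2/9
  1 → 2: 7/16
  2 → 3: 7/18
  3 → 4: 7/19
  4 → 6: 9/13
  6 → 7: 9/9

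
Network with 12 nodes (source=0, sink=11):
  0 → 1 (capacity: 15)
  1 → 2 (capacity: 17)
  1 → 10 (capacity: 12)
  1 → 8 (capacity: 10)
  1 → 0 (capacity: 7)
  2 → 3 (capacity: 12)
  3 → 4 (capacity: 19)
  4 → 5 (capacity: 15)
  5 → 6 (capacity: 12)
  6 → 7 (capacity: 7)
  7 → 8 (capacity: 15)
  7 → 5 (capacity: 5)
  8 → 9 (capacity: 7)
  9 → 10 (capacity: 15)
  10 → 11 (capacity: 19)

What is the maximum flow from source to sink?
Maximum flow = 15

Max flow: 15

Flow assignment:
  0 → 1: 15/15
  1 → 10: 12/12
  1 → 8: 3/10
  8 → 9: 3/7
  9 → 10: 3/15
  10 → 11: 15/19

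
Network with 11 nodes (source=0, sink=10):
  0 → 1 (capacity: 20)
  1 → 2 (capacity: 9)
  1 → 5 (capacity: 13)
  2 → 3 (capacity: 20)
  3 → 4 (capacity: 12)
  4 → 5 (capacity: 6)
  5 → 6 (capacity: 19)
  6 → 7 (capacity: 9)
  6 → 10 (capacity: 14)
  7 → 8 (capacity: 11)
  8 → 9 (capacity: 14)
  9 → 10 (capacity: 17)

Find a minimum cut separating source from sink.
Min cut value = 19, edges: (5,6)

Min cut value: 19
Partition: S = [0, 1, 2, 3, 4, 5], T = [6, 7, 8, 9, 10]
Cut edges: (5,6)

By max-flow min-cut theorem, max flow = min cut = 19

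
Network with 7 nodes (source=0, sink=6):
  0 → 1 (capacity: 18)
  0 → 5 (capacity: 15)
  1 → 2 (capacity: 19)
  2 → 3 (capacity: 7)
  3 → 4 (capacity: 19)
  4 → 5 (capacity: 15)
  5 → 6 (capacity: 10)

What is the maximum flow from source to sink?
Maximum flow = 10

Max flow: 10

Flow assignment:
  0 → 1: 7/18
  0 → 5: 3/15
  1 → 2: 7/19
  2 → 3: 7/7
  3 → 4: 7/19
  4 → 5: 7/15
  5 → 6: 10/10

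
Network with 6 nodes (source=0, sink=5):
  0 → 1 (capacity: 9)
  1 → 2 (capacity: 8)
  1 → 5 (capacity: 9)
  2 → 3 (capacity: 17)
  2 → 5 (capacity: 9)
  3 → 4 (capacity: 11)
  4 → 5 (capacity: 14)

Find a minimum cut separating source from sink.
Min cut value = 9, edges: (0,1)

Min cut value: 9
Partition: S = [0], T = [1, 2, 3, 4, 5]
Cut edges: (0,1)

By max-flow min-cut theorem, max flow = min cut = 9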